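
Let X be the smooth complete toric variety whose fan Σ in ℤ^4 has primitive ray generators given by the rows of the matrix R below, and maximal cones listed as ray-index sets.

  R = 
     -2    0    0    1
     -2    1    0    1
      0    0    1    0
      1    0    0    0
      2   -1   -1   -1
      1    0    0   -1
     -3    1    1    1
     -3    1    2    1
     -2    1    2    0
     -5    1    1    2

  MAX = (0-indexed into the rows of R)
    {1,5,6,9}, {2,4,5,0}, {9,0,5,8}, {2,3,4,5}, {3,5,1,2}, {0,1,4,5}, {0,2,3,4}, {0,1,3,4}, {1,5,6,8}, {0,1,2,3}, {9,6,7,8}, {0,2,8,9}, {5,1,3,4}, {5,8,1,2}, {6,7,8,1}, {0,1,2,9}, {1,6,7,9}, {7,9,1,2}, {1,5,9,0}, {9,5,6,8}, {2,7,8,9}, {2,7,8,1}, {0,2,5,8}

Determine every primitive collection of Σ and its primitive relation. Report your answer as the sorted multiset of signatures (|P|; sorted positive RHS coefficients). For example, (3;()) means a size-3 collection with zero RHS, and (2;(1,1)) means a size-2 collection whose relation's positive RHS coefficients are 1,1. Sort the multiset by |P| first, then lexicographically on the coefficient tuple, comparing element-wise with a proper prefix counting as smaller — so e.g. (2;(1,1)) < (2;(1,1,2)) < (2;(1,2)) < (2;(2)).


18 minimal non-faces of Δ(Σ) (on 10 rays):

  • {0,6}:  v_{0} + v_{6} = v_{9}  ⟹  sig = (2;(1))
  • {2,6}:  v_{2} + v_{6} = v_{7}  ⟹  sig = (2;(1))
  • {5,7}:  v_{5} + v_{7} = v_{8}  ⟹  sig = (2;(1))
  • {0,7}:  v_{0} + v_{7} = v_{2} + v_{9}  ⟹  sig = (2;(1,1))
  • {3,6}:  v_{3} + v_{6} = v_{1} + v_{2}  ⟹  sig = (2;(1,1))
  • {4,6}:  v_{4} + v_{6} = v_{0} + v_{5}  ⟹  sig = (2;(1,1))
  • {3,9}:  v_{3} + v_{9} = v_{0} + v_{1} + v_{2}  ⟹  sig = (2;(1,1,1))
  • {4,7}:  v_{4} + v_{7} = v_{0} + v_{2} + v_{5}  ⟹  sig = (2;(1,1,1))
  • {3,8}:  v_{3} + v_{8} = v_{1} + 2·v_{2} + v_{5}  ⟹  sig = (2;(1,1,2))
  • {4,8}:  v_{4} + v_{8} = v_{0} + v_{2} + 2·v_{5}  ⟹  sig = (2;(1,1,2))
  • {3,7}:  v_{3} + v_{7} = v_{1} + 2·v_{2}  ⟹  sig = (2;(1,2))
  • {4,9}:  v_{4} + v_{9} = 2·v_{0} + v_{5}  ⟹  sig = (2;(1,2))
  • {0,3,5}:  v_{0} + v_{3} + v_{5} = 0  ⟹  sig = (3;())
  • {1,2,4}:  v_{1} + v_{2} + v_{4} = 0  ⟹  sig = (3;())
  • {2,5,9}:  v_{2} + v_{5} + v_{9} = v_{0} + v_{8}  ⟹  sig = (3;(1,1))
  • {0,1,8}:  v_{0} + v_{1} + v_{8} = 2·v_{6}  ⟹  sig = (3;(2))
  • {1,8,9}:  v_{1} + v_{8} + v_{9} = 3·v_{6}  ⟹  sig = (3;(3))
  • {0,1,2,5}:  v_{0} + v_{1} + v_{2} + v_{5} = v_{6}  ⟹  sig = (4;(1))

Sorted signature multiset PRS(X):
{ (2;(1)) ×3,  (2;(1,1)) ×3,  (2;(1,1,1)) ×2,  (2;(1,1,2)) ×2,  (2;(1,2)) ×2,  (3;()) ×2,  (3;(1,1)),  (3;(2)),  (3;(3)),  (4;(1)) }


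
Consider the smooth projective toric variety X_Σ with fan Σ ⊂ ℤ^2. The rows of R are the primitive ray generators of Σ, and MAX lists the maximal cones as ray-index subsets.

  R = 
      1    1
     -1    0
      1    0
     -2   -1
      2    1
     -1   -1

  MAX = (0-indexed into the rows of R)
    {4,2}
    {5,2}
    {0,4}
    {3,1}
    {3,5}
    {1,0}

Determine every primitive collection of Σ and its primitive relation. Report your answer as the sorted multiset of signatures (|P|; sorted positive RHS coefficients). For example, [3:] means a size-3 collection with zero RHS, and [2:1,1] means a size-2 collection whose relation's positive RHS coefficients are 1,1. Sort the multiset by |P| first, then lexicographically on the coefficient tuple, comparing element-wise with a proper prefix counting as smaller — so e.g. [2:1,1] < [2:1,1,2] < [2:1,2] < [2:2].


The 9 primitive collections of Σ (r=6, n=2):

  {0,5}:  v_{0} + v_{5} = 0  →  sig = [2:]
  {1,2}:  v_{1} + v_{2} = 0  →  sig = [2:]
  {3,4}:  v_{3} + v_{4} = 0  →  sig = [2:]
  {0,2}:  v_{0} + v_{2} = v_{4}  →  sig = [2:1]
  {0,3}:  v_{0} + v_{3} = v_{1}  →  sig = [2:1]
  {1,4}:  v_{1} + v_{4} = v_{0}  →  sig = [2:1]
  {1,5}:  v_{1} + v_{5} = v_{3}  →  sig = [2:1]
  {2,3}:  v_{2} + v_{3} = v_{5}  →  sig = [2:1]
  {4,5}:  v_{4} + v_{5} = v_{2}  →  sig = [2:1]

Hence PRS(X_Σ) =
[[2:], [2:], [2:], [2:1], [2:1], [2:1], [2:1], [2:1], [2:1]]


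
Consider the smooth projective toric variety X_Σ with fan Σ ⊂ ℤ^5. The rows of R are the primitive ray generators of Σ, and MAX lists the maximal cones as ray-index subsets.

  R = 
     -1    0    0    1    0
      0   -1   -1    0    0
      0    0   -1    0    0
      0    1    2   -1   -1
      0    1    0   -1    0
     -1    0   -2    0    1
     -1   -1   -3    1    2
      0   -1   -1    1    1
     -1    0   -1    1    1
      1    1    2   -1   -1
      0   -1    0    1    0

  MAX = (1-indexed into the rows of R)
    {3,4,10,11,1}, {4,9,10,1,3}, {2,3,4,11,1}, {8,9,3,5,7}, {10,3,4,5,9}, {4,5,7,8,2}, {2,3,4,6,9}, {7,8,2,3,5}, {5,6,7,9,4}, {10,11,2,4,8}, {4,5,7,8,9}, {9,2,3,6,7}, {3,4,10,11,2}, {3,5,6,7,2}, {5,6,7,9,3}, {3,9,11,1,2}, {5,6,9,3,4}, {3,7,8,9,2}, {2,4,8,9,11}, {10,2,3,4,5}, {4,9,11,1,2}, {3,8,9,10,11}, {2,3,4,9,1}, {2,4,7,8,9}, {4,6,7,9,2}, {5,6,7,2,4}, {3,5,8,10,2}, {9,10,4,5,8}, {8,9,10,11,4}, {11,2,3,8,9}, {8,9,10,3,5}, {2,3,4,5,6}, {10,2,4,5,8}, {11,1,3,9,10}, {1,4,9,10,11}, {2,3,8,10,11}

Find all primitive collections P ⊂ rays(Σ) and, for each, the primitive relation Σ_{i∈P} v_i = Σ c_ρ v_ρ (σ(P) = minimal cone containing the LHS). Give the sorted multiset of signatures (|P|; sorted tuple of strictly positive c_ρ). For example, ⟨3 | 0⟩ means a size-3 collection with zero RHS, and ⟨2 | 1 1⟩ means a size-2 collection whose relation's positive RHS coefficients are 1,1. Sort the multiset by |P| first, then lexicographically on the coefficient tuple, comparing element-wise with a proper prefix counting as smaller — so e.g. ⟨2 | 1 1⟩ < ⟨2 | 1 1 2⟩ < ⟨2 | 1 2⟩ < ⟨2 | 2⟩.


16 minimal non-faces of Δ(Σ) (on 11 rays):

  {5,11}:  v_{5} + v_{11} = 0  ⇒ sig = ⟨2 | 0⟩
  {6,8}:  v_{6} + v_{8} = v_{7}  ⇒ sig = ⟨2 | 1⟩
  {6,10}:  v_{6} + v_{10} = v_{5}  ⇒ sig = ⟨2 | 1⟩
  {1,8}:  v_{1} + v_{8} = v_{9} + v_{11}  ⇒ sig = ⟨2 | 1 1⟩
  {6,11}:  v_{6} + v_{11} = v_{2} + v_{9}  ⇒ sig = ⟨2 | 1 1⟩
  {7,10}:  v_{7} + v_{10} = v_{5} + v_{8}  ⇒ sig = ⟨2 | 1 1⟩
  {1,5}:  v_{1} + v_{5} = v_{3} + v_{4} + v_{9}  ⇒ sig = ⟨2 | 1 1 1⟩
  {7,11}:  v_{7} + v_{11} = v_{2} + v_{8} + v_{9}  ⇒ sig = ⟨2 | 1 1 1⟩
  {1,6}:  v_{1} + v_{6} = v_{2} + v_{3} + v_{4} + 2·v_{9}  ⇒ sig = ⟨2 | 1 1 1 2⟩
  {1,7}:  v_{1} + v_{7} = v_{2} + 2·v_{9}  ⇒ sig = ⟨2 | 1 2⟩
  {2,9,10}:  v_{2} + v_{9} + v_{10} = 0  ⇒ sig = ⟨3 | 0⟩
  {3,4,8}:  v_{3} + v_{4} + v_{8} = 0  ⇒ sig = ⟨3 | 0⟩
  {2,5,9}:  v_{2} + v_{5} + v_{9} = v_{6}  ⇒ sig = ⟨3 | 1⟩
  {3,4,7}:  v_{3} + v_{4} + v_{7} = v_{6}  ⇒ sig = ⟨3 | 1⟩
  {1,2,10}:  v_{1} + v_{2} + v_{10} = v_{3} + v_{4} + v_{11}  ⇒ sig = ⟨3 | 1 1 1⟩
  {3,4,9,11}:  v_{3} + v_{4} + v_{9} + v_{11} = v_{1}  ⇒ sig = ⟨4 | 1⟩

Sorted signature multiset PRS(X):
{ ⟨2 | 0⟩,  ⟨2 | 1⟩ ×2,  ⟨2 | 1 1⟩ ×3,  ⟨2 | 1 1 1⟩ ×2,  ⟨2 | 1 1 1 2⟩,  ⟨2 | 1 2⟩,  ⟨3 | 0⟩ ×2,  ⟨3 | 1⟩ ×2,  ⟨3 | 1 1 1⟩,  ⟨4 | 1⟩ }


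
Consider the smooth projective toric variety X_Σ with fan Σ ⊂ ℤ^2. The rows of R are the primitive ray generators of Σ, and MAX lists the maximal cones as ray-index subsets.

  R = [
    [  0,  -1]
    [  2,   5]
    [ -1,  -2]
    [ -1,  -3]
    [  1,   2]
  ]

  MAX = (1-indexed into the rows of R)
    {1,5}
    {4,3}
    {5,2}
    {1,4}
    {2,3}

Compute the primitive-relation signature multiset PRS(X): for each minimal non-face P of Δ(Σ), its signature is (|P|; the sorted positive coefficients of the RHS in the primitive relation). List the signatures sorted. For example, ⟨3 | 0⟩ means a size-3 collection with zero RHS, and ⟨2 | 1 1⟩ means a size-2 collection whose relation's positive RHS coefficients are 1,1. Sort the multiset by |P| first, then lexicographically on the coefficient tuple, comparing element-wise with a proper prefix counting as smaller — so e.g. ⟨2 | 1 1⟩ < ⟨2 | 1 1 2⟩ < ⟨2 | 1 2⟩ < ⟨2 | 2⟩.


5 minimal non-faces of Δ(Σ) (on 5 rays):

  {3,5}:  v_{3} + v_{5} = 0  ⟹  sig = ⟨2 | 0⟩
  {1,3}:  v_{1} + v_{3} = v_{4}  ⟹  sig = ⟨2 | 1⟩
  {2,4}:  v_{2} + v_{4} = v_{5}  ⟹  sig = ⟨2 | 1⟩
  {4,5}:  v_{4} + v_{5} = v_{1}  ⟹  sig = ⟨2 | 1⟩
  {1,2}:  v_{1} + v_{2} = 2·v_{5}  ⟹  sig = ⟨2 | 2⟩

Signatures (|P|; sorted positive RHS coefficients), sorted:
[⟨2 | 0⟩, ⟨2 | 1⟩, ⟨2 | 1⟩, ⟨2 | 1⟩, ⟨2 | 2⟩]


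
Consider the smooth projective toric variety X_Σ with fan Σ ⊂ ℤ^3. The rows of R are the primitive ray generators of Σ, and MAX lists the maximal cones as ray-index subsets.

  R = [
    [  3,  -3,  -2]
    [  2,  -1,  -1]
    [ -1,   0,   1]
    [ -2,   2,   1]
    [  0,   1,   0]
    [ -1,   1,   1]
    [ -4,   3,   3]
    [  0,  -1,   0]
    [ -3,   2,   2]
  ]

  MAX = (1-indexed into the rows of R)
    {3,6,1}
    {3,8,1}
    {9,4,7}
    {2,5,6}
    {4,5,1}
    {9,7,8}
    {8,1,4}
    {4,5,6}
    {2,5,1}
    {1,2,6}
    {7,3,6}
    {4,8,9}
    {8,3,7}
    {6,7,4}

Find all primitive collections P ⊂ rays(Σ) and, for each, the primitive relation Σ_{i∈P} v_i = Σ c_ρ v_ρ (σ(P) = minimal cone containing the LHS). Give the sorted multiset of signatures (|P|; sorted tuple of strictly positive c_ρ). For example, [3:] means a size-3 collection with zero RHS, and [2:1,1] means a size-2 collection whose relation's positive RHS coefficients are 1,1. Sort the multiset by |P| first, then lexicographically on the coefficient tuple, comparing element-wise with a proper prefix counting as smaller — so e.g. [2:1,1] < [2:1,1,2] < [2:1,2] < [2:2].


Δ(Σ) — 9 vertices, 18 min non-faces:

  {5,8}:  v_{5} + v_{8} = 0  so sig = [2:]
  {1,7}:  v_{1} + v_{7} = v_{3}  so sig = [2:1]
  {1,9}:  v_{1} + v_{9} = v_{8}  so sig = [2:1]
  {2,4}:  v_{2} + v_{4} = v_{5}  so sig = [2:1]
  {2,9}:  v_{2} + v_{9} = v_{6}  so sig = [2:1]
  {3,4}:  v_{3} + v_{4} = v_{9}  so sig = [2:1]
  {3,5}:  v_{3} + v_{5} = v_{6}  so sig = [2:1]
  {6,8}:  v_{6} + v_{8} = v_{3}  so sig = [2:1]
  {6,9}:  v_{6} + v_{9} = v_{7}  so sig = [2:1]
  {2,8}:  v_{2} + v_{8} = v_{1} + v_{6}  so sig = [2:1,1]
  {3,9}:  v_{3} + v_{9} = v_{7} + v_{8}  so sig = [2:1,1]
  {5,9}:  v_{5} + v_{9} = v_{4} + v_{6}  so sig = [2:1,1]
  {2,3}:  v_{2} + v_{3} = v_{1} + 2·v_{6}  so sig = [2:1,2]
  {5,7}:  v_{5} + v_{7} = v_{4} + 2·v_{6}  so sig = [2:1,2]
  {2,7}:  v_{2} + v_{7} = 2·v_{6}  so sig = [2:2]
  {1,4,6}:  v_{1} + v_{4} + v_{6} = 0  so sig = [3:]
  {1,5,6}:  v_{1} + v_{5} + v_{6} = v_{2}  so sig = [3:1]
  {4,7,8}:  v_{4} + v_{7} + v_{8} = 2·v_{9}  so sig = [3:2]

so the primitive-relation signature multiset is
[[2:], [2:1], [2:1], [2:1], [2:1], [2:1], [2:1], [2:1], [2:1], [2:1,1], [2:1,1], [2:1,1], [2:1,2], [2:1,2], [2:2], [3:], [3:1], [3:2]]


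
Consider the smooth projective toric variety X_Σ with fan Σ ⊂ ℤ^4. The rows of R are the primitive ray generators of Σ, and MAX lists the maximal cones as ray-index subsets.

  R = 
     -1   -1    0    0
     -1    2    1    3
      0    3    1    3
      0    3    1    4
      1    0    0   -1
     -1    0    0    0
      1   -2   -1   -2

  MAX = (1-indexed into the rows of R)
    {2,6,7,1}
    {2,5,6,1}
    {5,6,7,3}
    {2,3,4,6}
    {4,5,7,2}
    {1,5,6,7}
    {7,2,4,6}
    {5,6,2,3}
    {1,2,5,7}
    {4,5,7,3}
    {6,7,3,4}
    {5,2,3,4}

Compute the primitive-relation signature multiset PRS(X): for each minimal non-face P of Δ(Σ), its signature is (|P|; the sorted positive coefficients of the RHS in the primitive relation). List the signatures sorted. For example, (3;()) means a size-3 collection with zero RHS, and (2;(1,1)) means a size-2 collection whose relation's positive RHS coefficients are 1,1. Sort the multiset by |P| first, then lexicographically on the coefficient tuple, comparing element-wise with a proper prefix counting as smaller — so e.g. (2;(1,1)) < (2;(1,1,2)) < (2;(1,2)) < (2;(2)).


Primitive collections (5):

  P = {1,3}:  v_{1} + v_{3} = v_{2}  ⟹  sig = (2;(1))
  P = {1,4}:  v_{1} + v_{4} = 2·v_{2} + v_{7}  ⟹  sig = (2;(1,2))
  P = {2,3,7}:  v_{2} + v_{3} + v_{7} = v_{4}  ⟹  sig = (3;(1))
  P = {4,5,6}:  v_{4} + v_{5} + v_{6} = v_{3}  ⟹  sig = (3;(1))
  P = {2,5,6,7}:  v_{2} + v_{5} + v_{6} + v_{7} = 0  ⟹  sig = (4;())

Signatures (|P|; sorted positive RHS coefficients), sorted:
[(2;(1)), (2;(1,2)), (3;(1)), (3;(1)), (4;())]


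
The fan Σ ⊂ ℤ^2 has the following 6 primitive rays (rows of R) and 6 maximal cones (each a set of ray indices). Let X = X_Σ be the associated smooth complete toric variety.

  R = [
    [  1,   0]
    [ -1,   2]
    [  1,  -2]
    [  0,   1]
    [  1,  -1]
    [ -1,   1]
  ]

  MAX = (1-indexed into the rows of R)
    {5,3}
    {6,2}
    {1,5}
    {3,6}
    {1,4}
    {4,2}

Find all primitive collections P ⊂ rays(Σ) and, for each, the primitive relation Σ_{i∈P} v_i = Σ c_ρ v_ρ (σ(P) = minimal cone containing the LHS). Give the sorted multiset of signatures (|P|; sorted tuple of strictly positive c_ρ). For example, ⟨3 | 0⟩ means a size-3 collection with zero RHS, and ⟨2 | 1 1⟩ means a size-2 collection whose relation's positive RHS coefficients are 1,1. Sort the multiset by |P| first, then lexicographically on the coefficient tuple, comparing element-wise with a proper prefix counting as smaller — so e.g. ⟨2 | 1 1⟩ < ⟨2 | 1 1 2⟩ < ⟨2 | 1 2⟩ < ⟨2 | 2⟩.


Minimal non-faces — 9 found among 6 rays, 6 max cones:

  P = {2,3}:  v_{2} + v_{3} = 0 ; sig = ⟨2 | 0⟩
  P = {5,6}:  v_{5} + v_{6} = 0 ; sig = ⟨2 | 0⟩
  P = {1,6}:  v_{1} + v_{6} = v_{4} ; sig = ⟨2 | 1⟩
  P = {2,5}:  v_{2} + v_{5} = v_{4} ; sig = ⟨2 | 1⟩
  P = {3,4}:  v_{3} + v_{4} = v_{5} ; sig = ⟨2 | 1⟩
  P = {4,5}:  v_{4} + v_{5} = v_{1} ; sig = ⟨2 | 1⟩
  P = {4,6}:  v_{4} + v_{6} = v_{2} ; sig = ⟨2 | 1⟩
  P = {1,2}:  v_{1} + v_{2} = 2·v_{4} ; sig = ⟨2 | 2⟩
  P = {1,3}:  v_{1} + v_{3} = 2·v_{5} ; sig = ⟨2 | 2⟩

Sorted signature multiset PRS(X):
    ⟨2 | 0⟩
    ⟨2 | 0⟩
    ⟨2 | 1⟩
    ⟨2 | 1⟩
    ⟨2 | 1⟩
    ⟨2 | 1⟩
    ⟨2 | 1⟩
    ⟨2 | 2⟩
    ⟨2 | 2⟩


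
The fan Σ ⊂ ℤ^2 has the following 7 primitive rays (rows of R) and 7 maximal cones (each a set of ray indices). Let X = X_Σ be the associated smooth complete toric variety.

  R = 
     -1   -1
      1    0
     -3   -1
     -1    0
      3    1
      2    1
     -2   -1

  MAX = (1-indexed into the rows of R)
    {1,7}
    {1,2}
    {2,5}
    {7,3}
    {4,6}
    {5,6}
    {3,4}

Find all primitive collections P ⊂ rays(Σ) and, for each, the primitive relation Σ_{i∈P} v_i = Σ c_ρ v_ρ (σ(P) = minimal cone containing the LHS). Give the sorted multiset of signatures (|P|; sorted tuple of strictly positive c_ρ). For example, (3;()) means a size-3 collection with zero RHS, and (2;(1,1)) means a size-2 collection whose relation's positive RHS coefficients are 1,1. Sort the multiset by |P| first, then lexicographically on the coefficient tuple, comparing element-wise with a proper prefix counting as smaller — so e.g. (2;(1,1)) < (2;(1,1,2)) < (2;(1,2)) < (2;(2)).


Δ(Σ) — 7 vertices, 14 min non-faces:

  P={2,4}:  v_{2} + v_{4} = 0 ; sig = (2;())
  P={3,5}:  v_{3} + v_{5} = 0 ; sig = (2;())
  P={6,7}:  v_{6} + v_{7} = 0 ; sig = (2;())
  P={1,4}:  v_{1} + v_{4} = v_{7} ; sig = (2;(1))
  P={1,6}:  v_{1} + v_{6} = v_{2} ; sig = (2;(1))
  P={2,3}:  v_{2} + v_{3} = v_{7} ; sig = (2;(1))
  P={2,6}:  v_{2} + v_{6} = v_{5} ; sig = (2;(1))
  P={2,7}:  v_{2} + v_{7} = v_{1} ; sig = (2;(1))
  P={3,6}:  v_{3} + v_{6} = v_{4} ; sig = (2;(1))
  P={4,5}:  v_{4} + v_{5} = v_{6} ; sig = (2;(1))
  P={4,7}:  v_{4} + v_{7} = v_{3} ; sig = (2;(1))
  P={5,7}:  v_{5} + v_{7} = v_{2} ; sig = (2;(1))
  P={1,3}:  v_{1} + v_{3} = 2·v_{7} ; sig = (2;(2))
  P={1,5}:  v_{1} + v_{5} = 2·v_{2} ; sig = (2;(2))

so the primitive-relation signature multiset is
[(2;()), (2;()), (2;()), (2;(1)), (2;(1)), (2;(1)), (2;(1)), (2;(1)), (2;(1)), (2;(1)), (2;(1)), (2;(1)), (2;(2)), (2;(2))]


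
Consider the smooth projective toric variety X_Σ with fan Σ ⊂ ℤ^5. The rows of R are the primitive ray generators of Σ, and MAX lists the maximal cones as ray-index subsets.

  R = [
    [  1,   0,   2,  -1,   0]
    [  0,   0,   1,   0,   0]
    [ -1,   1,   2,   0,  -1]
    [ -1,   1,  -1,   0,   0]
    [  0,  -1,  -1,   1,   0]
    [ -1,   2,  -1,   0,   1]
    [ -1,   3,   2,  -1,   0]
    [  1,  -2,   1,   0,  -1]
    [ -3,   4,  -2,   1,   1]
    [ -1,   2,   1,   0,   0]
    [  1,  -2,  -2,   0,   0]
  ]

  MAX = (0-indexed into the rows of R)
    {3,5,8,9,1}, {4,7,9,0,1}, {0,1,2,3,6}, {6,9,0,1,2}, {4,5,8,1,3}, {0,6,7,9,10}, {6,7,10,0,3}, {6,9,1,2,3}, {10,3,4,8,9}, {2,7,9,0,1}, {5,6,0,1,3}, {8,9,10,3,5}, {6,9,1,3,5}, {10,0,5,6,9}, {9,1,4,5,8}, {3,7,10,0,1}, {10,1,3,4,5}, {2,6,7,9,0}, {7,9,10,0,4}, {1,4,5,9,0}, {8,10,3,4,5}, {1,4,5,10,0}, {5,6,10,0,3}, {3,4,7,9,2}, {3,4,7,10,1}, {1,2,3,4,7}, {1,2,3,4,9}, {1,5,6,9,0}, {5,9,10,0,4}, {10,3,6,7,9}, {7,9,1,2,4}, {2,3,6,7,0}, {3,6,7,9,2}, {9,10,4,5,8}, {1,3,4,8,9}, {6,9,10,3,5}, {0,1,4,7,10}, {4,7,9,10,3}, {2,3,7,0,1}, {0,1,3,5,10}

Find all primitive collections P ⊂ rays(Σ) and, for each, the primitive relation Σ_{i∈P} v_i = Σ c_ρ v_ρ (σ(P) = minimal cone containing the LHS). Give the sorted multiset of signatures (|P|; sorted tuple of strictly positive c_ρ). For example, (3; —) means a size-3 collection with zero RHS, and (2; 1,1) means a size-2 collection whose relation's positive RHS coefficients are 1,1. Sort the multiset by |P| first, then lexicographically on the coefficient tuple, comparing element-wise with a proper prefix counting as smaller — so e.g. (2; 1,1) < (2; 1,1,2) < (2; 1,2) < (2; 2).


17 collections generate NE(X_Σ); each relation:

  P = {5,7}:  v_{5} + v_{7} = 0  ⟹  sig = (2; —)
  P = {4,6}:  v_{4} + v_{6} = v_{9}  ⟹  sig = (2; 1)
  P = {0,8}:  v_{0} + v_{8} = v_{5} + v_{9}  ⟹  sig = (2; 1,1)
  P = {2,10}:  v_{2} + v_{10} = v_{3} + v_{7}  ⟹  sig = (2; 1,1)
  P = {2,5}:  v_{2} + v_{5} = v_{1} + v_{3} + v_{9}  ⟹  sig = (2; 1,1,1)
  P = {7,8}:  v_{7} + v_{8} = v_{3} + v_{4} + v_{9}  ⟹  sig = (2; 1,1,1)
  P = {6,8}:  v_{6} + v_{8} = v_{3} + v_{5} + 2·v_{9}  ⟹  sig = (2; 1,1,2)
  P = {2,8}:  v_{2} + v_{8} = v_{1} + 2·v_{3} + v_{4} + 2·v_{9}  ⟹  sig = (2; 1,1,2,2)
  P = {0,3,4}:  v_{0} + v_{3} + v_{4} = 0  ⟹  sig = (3; —)
  P = {1,9,10}:  v_{1} + v_{9} + v_{10} = 0  ⟹  sig = (3; —)
  P = {0,3,9}:  v_{0} + v_{3} + v_{9} = v_{6}  ⟹  sig = (3; 1)
  P = {1,6,7}:  v_{1} + v_{6} + v_{7} = v_{0} + v_{2}  ⟹  sig = (3; 1,1)
  P = {1,6,10}:  v_{1} + v_{6} + v_{10} = v_{0} + v_{3}  ⟹  sig = (3; 1,1)
  P = {0,2,4}:  v_{0} + v_{2} + v_{4} = v_{1} + v_{7} + v_{9}  ⟹  sig = (3; 1,1,1)
  P = {1,8,10}:  v_{1} + v_{8} + v_{10} = v_{3} + v_{4} + v_{5}  ⟹  sig = (3; 1,1,1)
  P = {1,3,7,9}:  v_{1} + v_{3} + v_{7} + v_{9} = v_{2}  ⟹  sig = (4; 1)
  P = {3,4,5,9}:  v_{3} + v_{4} + v_{5} + v_{9} = v_{8}  ⟹  sig = (4; 1)

Sorted signature multiset PRS(X):
{ (2; —),  (2; 1),  (2; 1,1) ×2,  (2; 1,1,1) ×2,  (2; 1,1,2),  (2; 1,1,2,2),  (3; —) ×2,  (3; 1),  (3; 1,1) ×2,  (3; 1,1,1) ×2,  (4; 1) ×2 }


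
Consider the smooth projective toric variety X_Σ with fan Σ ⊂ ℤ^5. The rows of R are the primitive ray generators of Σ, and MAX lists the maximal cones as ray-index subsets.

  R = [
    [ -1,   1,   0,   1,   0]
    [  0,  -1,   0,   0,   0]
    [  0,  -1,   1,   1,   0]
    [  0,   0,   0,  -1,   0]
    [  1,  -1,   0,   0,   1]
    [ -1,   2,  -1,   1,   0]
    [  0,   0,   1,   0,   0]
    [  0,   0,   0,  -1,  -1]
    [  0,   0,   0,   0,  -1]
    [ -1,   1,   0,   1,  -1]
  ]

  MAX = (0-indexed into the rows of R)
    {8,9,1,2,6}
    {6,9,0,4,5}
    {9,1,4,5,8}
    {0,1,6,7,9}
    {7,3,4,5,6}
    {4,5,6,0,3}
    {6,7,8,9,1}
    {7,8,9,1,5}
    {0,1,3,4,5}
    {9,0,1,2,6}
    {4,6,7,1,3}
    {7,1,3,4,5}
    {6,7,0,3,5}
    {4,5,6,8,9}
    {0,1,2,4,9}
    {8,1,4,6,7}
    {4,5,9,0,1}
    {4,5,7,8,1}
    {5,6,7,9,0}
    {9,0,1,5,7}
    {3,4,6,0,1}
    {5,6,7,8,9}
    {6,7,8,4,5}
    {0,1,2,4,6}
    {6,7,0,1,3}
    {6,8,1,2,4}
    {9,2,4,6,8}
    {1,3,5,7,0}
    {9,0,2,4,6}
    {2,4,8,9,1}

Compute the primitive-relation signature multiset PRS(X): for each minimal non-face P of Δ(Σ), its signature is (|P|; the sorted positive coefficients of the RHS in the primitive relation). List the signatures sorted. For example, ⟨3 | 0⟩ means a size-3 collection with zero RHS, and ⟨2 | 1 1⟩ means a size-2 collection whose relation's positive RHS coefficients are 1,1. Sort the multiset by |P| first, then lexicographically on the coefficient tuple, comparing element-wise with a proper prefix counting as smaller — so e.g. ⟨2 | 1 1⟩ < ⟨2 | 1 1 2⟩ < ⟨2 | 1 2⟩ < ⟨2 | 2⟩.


The 10 primitive collections of Σ (r=10, n=5):

  • {0,8}:  v_{0} + v_{8} = v_{9} — sig = ⟨2 | 1⟩
  • {3,8}:  v_{3} + v_{8} = v_{7} — sig = ⟨2 | 1⟩
  • {2,3}:  v_{2} + v_{3} = v_{1} + v_{6} — sig = ⟨2 | 1 1⟩
  • {3,9}:  v_{3} + v_{9} = v_{0} + v_{7} — sig = ⟨2 | 1 1⟩
  • {2,5}:  v_{2} + v_{5} = v_{0} + v_{4} + v_{9} — sig = ⟨2 | 1 1 1⟩
  • {2,7}:  v_{2} + v_{7} = v_{1} + v_{6} + v_{8} — sig = ⟨2 | 1 1 1⟩
  • {0,4,7}:  v_{0} + v_{4} + v_{7} = 0 — sig = ⟨3 | 0⟩
  • {1,5,6}:  v_{1} + v_{5} + v_{6} = v_{0} — sig = ⟨3 | 1⟩
  • {4,7,9}:  v_{4} + v_{7} + v_{9} = v_{8} — sig = ⟨3 | 1⟩
  • {1,4,6,9}:  v_{1} + v_{4} + v_{6} + v_{9} = v_{2} — sig = ⟨4 | 1⟩

Signatures (|P|; sorted positive RHS coefficients), sorted:
    |P|=2: 6 collections, coeffs (1), (1), (1,1), (1,1), (1,1,1), (1,1,1)
    |P|=3: 3 collections, coeffs (), (1), (1)
    |P|=4: 1 collection, coeffs (1)


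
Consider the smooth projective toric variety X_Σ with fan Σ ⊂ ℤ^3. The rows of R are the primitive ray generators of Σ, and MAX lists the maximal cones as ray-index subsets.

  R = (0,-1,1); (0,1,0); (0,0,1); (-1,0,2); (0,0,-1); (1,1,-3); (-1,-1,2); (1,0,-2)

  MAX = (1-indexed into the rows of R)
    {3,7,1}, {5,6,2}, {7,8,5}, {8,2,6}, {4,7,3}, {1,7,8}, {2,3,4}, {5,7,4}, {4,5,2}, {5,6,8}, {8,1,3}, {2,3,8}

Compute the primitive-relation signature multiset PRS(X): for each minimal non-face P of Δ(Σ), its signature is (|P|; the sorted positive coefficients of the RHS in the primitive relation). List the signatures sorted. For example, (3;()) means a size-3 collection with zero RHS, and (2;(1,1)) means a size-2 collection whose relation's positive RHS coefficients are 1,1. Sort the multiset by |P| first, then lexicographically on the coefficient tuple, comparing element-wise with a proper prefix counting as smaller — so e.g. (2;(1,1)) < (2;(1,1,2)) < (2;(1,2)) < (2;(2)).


Minimal non-faces — 12 found among 8 rays, 12 max cones:

  {3,5}:  v_{3} + v_{5} = 0  ⟹  sig = (2;())
  {4,8}:  v_{4} + v_{8} = 0  ⟹  sig = (2;())
  {1,2}:  v_{1} + v_{2} = v_{3}  ⟹  sig = (2;(1))
  {1,6}:  v_{1} + v_{6} = v_{8}  ⟹  sig = (2;(1))
  {2,7}:  v_{2} + v_{7} = v_{4}  ⟹  sig = (2;(1))
  {6,7}:  v_{6} + v_{7} = v_{5}  ⟹  sig = (2;(1))
  {1,4}:  v_{1} + v_{4} = v_{3} + v_{7}  ⟹  sig = (2;(1,1))
  {1,5}:  v_{1} + v_{5} = v_{7} + v_{8}  ⟹  sig = (2;(1,1))
  {3,6}:  v_{3} + v_{6} = v_{2} + v_{8}  ⟹  sig = (2;(1,1))
  {4,6}:  v_{4} + v_{6} = v_{2} + v_{5}  ⟹  sig = (2;(1,1))
  {2,5,8}:  v_{2} + v_{5} + v_{8} = v_{6}  ⟹  sig = (3;(1))
  {3,7,8}:  v_{3} + v_{7} + v_{8} = v_{1}  ⟹  sig = (3;(1))

Hence PRS(X_Σ) =
    (2;())
    (2;())
    (2;(1))
    (2;(1))
    (2;(1))
    (2;(1))
    (2;(1,1))
    (2;(1,1))
    (2;(1,1))
    (2;(1,1))
    (3;(1))
    (3;(1))


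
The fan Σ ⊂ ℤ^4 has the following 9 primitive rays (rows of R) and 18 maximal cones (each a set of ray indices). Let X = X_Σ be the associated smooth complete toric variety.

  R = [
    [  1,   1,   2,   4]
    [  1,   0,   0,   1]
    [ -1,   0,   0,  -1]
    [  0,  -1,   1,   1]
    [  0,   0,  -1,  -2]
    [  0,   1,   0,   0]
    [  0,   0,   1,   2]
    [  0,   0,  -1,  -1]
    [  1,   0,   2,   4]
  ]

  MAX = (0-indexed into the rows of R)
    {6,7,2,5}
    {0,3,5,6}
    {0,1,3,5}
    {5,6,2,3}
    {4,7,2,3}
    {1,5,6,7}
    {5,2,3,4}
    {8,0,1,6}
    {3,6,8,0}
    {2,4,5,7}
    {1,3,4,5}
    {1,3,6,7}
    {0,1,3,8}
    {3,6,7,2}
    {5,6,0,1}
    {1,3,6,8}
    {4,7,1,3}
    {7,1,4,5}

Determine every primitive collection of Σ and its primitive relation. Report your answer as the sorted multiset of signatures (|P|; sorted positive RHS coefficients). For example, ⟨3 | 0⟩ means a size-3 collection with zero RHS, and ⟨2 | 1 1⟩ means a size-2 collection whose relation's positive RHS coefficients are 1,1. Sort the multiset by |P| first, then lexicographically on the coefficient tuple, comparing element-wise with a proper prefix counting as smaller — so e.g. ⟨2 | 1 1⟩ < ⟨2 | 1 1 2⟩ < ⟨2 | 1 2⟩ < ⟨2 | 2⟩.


Primitive collections (12):

  {1,2}:  v_{1} + v_{2} = 0  →  sig = ⟨2 | 0⟩
  {4,6}:  v_{4} + v_{6} = 0  →  sig = ⟨2 | 0⟩
  {5,8}:  v_{5} + v_{8} = v_{0}  →  sig = ⟨2 | 1⟩
  {7,8}:  v_{7} + v_{8} = v_{1} + v_{6}  →  sig = ⟨2 | 1 1⟩
  {0,7}:  v_{0} + v_{7} = v_{1} + v_{5} + v_{6}  →  sig = ⟨2 | 1 1 1⟩
  {2,8}:  v_{2} + v_{8} = v_{3} + v_{5} + v_{6}  →  sig = ⟨2 | 1 1 1⟩
  {4,8}:  v_{4} + v_{8} = v_{1} + v_{3} + v_{5}  →  sig = ⟨2 | 1 1 1⟩
  {0,2}:  v_{0} + v_{2} = v_{3} + 2·v_{5} + v_{6}  →  sig = ⟨2 | 1 1 2⟩
  {0,4}:  v_{0} + v_{4} = v_{1} + v_{3} + 2·v_{5}  →  sig = ⟨2 | 1 1 2⟩
  {3,5,7}:  v_{3} + v_{5} + v_{7} = 0  →  sig = ⟨3 | 0⟩
  {1,3,5,6}:  v_{1} + v_{3} + v_{5} + v_{6} = v_{8}  →  sig = ⟨4 | 1⟩
  {0,1,3,6}:  v_{0} + v_{1} + v_{3} + v_{6} = 2·v_{8}  →  sig = ⟨4 | 2⟩

Sorted signature multiset PRS(X):
{ ⟨2 | 0⟩ ×2,  ⟨2 | 1⟩,  ⟨2 | 1 1⟩,  ⟨2 | 1 1 1⟩ ×3,  ⟨2 | 1 1 2⟩ ×2,  ⟨3 | 0⟩,  ⟨4 | 1⟩,  ⟨4 | 2⟩ }


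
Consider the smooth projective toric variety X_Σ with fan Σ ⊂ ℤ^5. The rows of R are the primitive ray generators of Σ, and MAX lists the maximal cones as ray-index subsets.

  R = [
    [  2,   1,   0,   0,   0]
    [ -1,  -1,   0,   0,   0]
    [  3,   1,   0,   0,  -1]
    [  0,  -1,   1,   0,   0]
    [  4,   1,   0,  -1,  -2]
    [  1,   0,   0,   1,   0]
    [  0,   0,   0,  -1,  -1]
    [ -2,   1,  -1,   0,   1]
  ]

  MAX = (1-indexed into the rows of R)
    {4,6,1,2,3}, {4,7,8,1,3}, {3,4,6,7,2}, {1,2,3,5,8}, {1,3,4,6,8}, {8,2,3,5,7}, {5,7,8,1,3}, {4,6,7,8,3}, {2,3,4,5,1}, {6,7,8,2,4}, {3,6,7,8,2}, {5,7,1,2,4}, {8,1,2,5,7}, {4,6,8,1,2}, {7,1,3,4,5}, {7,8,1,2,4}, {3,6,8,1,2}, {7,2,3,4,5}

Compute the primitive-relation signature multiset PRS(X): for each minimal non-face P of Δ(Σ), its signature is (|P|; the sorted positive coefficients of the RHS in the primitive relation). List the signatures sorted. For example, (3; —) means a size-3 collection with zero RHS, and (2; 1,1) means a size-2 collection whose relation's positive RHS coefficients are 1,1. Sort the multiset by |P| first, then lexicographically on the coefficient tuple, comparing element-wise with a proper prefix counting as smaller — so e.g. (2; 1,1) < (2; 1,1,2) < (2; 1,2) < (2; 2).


Σ has 5 primitive collections:

  P={5,6}:  v_{5} + v_{6} = v_{2} + 2·v_{3} — sig = (2; 1,2)
  P={1,6,7}:  v_{1} + v_{6} + v_{7} = v_{3} — sig = (3; 1)
  P={4,5,8}:  v_{4} + v_{5} + v_{8} = v_{1} + v_{7} — sig = (3; 1,1)
  P={2,3,4,8}:  v_{2} + v_{3} + v_{4} + v_{8} = 0 — sig = (4; —)
  P={1,2,3,7}:  v_{1} + v_{2} + v_{3} + v_{7} = v_{5} — sig = (4; 1)

Signatures (|P|; sorted positive RHS coefficients), sorted:
{ (2; 1,2),  (3; 1),  (3; 1,1),  (4; —),  (4; 1) }


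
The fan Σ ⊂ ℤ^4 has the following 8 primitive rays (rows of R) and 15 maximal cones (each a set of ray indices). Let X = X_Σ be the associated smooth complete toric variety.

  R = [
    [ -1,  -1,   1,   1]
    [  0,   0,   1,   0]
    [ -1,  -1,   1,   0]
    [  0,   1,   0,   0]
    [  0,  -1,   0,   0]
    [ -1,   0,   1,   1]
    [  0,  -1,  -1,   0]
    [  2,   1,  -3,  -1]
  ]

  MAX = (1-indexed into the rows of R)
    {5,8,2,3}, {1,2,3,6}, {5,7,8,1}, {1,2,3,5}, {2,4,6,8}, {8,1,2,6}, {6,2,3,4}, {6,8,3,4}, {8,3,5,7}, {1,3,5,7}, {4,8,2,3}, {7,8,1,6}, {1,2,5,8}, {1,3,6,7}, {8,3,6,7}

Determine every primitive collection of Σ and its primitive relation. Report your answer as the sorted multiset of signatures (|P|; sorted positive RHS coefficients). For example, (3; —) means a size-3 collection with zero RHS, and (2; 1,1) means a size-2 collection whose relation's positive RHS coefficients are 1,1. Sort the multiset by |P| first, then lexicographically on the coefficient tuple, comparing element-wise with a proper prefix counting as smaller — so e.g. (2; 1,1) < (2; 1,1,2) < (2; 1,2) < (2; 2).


7 collections generate NE(X_Σ); each relation:

  P={4,5}:  v_{4} + v_{5} = 0 — sig = (2; —)
  P={1,4}:  v_{1} + v_{4} = v_{6} — sig = (2; 1)
  P={2,7}:  v_{2} + v_{7} = v_{5} — sig = (2; 1)
  P={5,6}:  v_{5} + v_{6} = v_{1} — sig = (2; 1)
  P={4,7}:  v_{4} + v_{7} = v_{3} + v_{6} + v_{8} — sig = (2; 1,1,1)
  P={1,3,8}:  v_{1} + v_{3} + v_{8} = v_{7} — sig = (3; 1)
  P={2,3,6,8}:  v_{2} + v_{3} + v_{6} + v_{8} = 0 — sig = (4; —)

Sorted signature multiset PRS(X):
    (2; —)
    (2; 1)
    (2; 1)
    (2; 1)
    (2; 1,1,1)
    (3; 1)
    (4; —)


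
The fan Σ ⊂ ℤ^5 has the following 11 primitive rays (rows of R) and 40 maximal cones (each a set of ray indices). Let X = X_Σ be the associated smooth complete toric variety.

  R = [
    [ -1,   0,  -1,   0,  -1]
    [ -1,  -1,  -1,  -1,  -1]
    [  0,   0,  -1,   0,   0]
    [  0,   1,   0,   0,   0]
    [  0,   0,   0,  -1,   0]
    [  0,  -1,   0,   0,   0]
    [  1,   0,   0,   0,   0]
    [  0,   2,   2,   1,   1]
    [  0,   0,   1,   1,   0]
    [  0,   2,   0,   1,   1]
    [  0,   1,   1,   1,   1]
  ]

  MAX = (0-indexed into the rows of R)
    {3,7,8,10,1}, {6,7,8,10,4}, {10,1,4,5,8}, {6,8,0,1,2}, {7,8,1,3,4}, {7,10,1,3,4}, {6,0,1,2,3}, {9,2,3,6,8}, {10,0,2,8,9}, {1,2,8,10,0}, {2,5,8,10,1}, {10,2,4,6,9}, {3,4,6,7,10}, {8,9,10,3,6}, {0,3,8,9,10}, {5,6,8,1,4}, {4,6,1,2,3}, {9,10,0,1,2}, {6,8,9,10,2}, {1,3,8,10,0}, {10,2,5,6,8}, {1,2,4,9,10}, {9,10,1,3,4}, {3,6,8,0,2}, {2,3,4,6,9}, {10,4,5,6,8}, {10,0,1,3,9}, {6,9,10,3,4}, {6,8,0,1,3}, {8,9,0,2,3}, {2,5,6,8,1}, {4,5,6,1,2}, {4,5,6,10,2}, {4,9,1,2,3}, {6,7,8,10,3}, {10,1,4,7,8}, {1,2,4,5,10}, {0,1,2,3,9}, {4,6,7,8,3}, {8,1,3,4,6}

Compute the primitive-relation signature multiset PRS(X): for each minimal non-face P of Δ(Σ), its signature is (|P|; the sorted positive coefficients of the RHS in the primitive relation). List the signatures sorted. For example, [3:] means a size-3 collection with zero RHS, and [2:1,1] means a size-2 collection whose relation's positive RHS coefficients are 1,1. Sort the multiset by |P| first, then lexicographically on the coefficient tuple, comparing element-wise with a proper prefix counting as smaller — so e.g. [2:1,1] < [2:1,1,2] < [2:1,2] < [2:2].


Σ has 19 primitive collections:

  P={3,5}:  v_{3} + v_{5} = 0  ⟹  sig = [2:]
  P={0,4}:  v_{0} + v_{4} = v_{1} + v_{3}  ⟹  sig = [2:1,1]
  P={2,7}:  v_{2} + v_{7} = v_{3} + v_{10}  ⟹  sig = [2:1,1]
  P={5,9}:  v_{5} + v_{9} = v_{2} + v_{10}  ⟹  sig = [2:1,1]
  P={0,5}:  v_{0} + v_{5} = v_{1} + v_{2} + v_{8}  ⟹  sig = [2:1,1,1]
  P={5,7}:  v_{5} + v_{7} = v_{4} + v_{8} + v_{10}  ⟹  sig = [2:1,1,1]
  P={0,7}:  v_{0} + v_{7} = v_{1} + 2·v_{3} + v_{8} + v_{10}  ⟹  sig = [2:1,1,1,2]
  P={7,9}:  v_{7} + v_{9} = 2·v_{3} + 2·v_{10}  ⟹  sig = [2:2,2]
  P={1,6,10}:  v_{1} + v_{6} + v_{10} = 0  ⟹  sig = [3:]
  P={2,4,8}:  v_{2} + v_{4} + v_{8} = 0  ⟹  sig = [3:]
  P={2,3,10}:  v_{2} + v_{3} + v_{10} = v_{9}  ⟹  sig = [3:1]
  P={1,6,9}:  v_{1} + v_{6} + v_{9} = v_{2} + v_{3}  ⟹  sig = [3:1,1]
  P={1,8,9}:  v_{1} + v_{8} + v_{9} = v_{0} + v_{10}  ⟹  sig = [3:1,1]
  P={4,8,9}:  v_{4} + v_{8} + v_{9} = v_{3} + v_{10}  ⟹  sig = [3:1,1]
  P={0,6,10}:  v_{0} + v_{6} + v_{10} = v_{2} + v_{3} + v_{8}  ⟹  sig = [3:1,1,1]
  P={1,6,7}:  v_{1} + v_{6} + v_{7} = v_{3} + v_{4} + v_{8}  ⟹  sig = [3:1,1,1]
  P={0,6,9}:  v_{0} + v_{6} + v_{9} = 2·v_{2} + 2·v_{3} + v_{8}  ⟹  sig = [3:1,2,2]
  P={1,2,3,8}:  v_{1} + v_{2} + v_{3} + v_{8} = v_{0}  ⟹  sig = [4:1]
  P={3,4,8,10}:  v_{3} + v_{4} + v_{8} + v_{10} = v_{7}  ⟹  sig = [4:1]

Hence PRS(X_Σ) =
    |P|=2: 8 collections, coeffs (), (1,1), (1,1), (1,1), (1,1,1), (1,1,1), (1,1,1,2), (2,2)
    |P|=3: 9 collections, coeffs (), (), (1), (1,1), (1,1), (1,1), (1,1,1), (1,1,1), (1,2,2)
    |P|=4: 2 collections, coeffs (1), (1)


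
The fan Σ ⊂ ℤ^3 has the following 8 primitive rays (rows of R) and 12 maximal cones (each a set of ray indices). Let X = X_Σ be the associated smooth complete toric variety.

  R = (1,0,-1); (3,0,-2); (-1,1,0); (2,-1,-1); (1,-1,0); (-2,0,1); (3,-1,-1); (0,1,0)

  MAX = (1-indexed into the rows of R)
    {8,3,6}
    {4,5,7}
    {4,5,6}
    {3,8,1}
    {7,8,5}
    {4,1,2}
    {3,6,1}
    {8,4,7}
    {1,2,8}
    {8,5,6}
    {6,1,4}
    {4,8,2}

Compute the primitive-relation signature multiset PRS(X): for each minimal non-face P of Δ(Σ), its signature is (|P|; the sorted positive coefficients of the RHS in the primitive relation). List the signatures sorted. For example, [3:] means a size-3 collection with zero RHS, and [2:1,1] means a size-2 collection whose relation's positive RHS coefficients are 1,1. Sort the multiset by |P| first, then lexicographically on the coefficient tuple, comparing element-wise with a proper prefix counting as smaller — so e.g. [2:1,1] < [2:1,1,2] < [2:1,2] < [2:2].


Δ(Σ) — 8 vertices, 14 min non-faces:

  P={3,5}:  v_{3} + v_{5} = 0  ⟹  sig = [2:]
  P={1,5}:  v_{1} + v_{5} = v_{4}  ⟹  sig = [2:1]
  P={2,6}:  v_{2} + v_{6} = v_{1}  ⟹  sig = [2:1]
  P={3,4}:  v_{3} + v_{4} = v_{1}  ⟹  sig = [2:1]
  P={6,7}:  v_{6} + v_{7} = v_{5}  ⟹  sig = [2:1]
  P={3,7}:  v_{3} + v_{7} = v_{4} + v_{8}  ⟹  sig = [2:1,1]
  P={1,7}:  v_{1} + v_{7} = 2·v_{4} + v_{8}  ⟹  sig = [2:1,2]
  P={2,3}:  v_{2} + v_{3} = 2·v_{1} + v_{8}  ⟹  sig = [2:1,2]
  P={2,5}:  v_{2} + v_{5} = 2·v_{4} + v_{8}  ⟹  sig = [2:1,2]
  P={2,7}:  v_{2} + v_{7} = 3·v_{4} + 2·v_{8}  ⟹  sig = [2:2,3]
  P={4,6,8}:  v_{4} + v_{6} + v_{8} = 0  ⟹  sig = [3:]
  P={1,4,8}:  v_{1} + v_{4} + v_{8} = v_{2}  ⟹  sig = [3:1]
  P={1,6,8}:  v_{1} + v_{6} + v_{8} = v_{3}  ⟹  sig = [3:1]
  P={4,5,8}:  v_{4} + v_{5} + v_{8} = v_{7}  ⟹  sig = [3:1]

so the primitive-relation signature multiset is
    |P|=2: 10 collections, coeffs (), (1), (1), (1), (1), (1,1), (1,2), (1,2), (1,2), (2,3)
    |P|=3: 4 collections, coeffs (), (1), (1), (1)


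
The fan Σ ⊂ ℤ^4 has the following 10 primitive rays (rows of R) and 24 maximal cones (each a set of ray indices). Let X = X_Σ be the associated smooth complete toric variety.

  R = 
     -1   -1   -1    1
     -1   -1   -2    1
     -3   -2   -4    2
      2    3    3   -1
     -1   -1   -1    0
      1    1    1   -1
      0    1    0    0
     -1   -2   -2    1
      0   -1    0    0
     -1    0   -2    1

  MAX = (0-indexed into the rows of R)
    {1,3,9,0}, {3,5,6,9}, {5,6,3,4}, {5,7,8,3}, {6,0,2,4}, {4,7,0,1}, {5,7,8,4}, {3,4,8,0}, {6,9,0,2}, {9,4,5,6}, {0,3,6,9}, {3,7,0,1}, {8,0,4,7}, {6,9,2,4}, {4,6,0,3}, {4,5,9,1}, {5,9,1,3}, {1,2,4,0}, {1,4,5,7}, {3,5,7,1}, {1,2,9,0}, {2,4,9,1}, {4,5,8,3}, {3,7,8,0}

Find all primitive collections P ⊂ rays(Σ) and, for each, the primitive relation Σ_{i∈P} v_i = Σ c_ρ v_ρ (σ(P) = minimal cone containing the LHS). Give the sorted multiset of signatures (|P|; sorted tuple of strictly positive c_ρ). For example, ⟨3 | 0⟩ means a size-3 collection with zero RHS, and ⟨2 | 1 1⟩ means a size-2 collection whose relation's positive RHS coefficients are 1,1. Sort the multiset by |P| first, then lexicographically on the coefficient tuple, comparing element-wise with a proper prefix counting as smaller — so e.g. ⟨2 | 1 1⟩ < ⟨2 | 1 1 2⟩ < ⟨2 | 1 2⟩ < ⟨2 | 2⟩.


|primitive collections| = 15. Relations:

  • {0,5}:  v_{0} + v_{5} = 0  ⇒ sig = ⟨2 | 0⟩
  • {6,8}:  v_{6} + v_{8} = 0  ⇒ sig = ⟨2 | 0⟩
  • {1,6}:  v_{1} + v_{6} = v_{9}  ⇒ sig = ⟨2 | 1⟩
  • {1,8}:  v_{1} + v_{8} = v_{7}  ⇒ sig = ⟨2 | 1⟩
  • {6,7}:  v_{6} + v_{7} = v_{1}  ⇒ sig = ⟨2 | 1⟩
  • {8,9}:  v_{8} + v_{9} = v_{1}  ⇒ sig = ⟨2 | 1⟩
  • {2,5}:  v_{2} + v_{5} = v_{4} + v_{9}  ⇒ sig = ⟨2 | 1 1⟩
  • {2,8}:  v_{2} + v_{8} = v_{0} + v_{1} + v_{4}  ⇒ sig = ⟨2 | 1 1 1⟩
  • {2,7}:  v_{2} + v_{7} = v_{0} + 2·v_{1} + v_{4}  ⇒ sig = ⟨2 | 1 1 2⟩
  • {2,3}:  v_{2} + v_{3} = v_{0} + 2·v_{6}  ⇒ sig = ⟨2 | 1 2⟩
  • {7,9}:  v_{7} + v_{9} = 2·v_{1}  ⇒ sig = ⟨2 | 2⟩
  • {3,4,7}:  v_{3} + v_{4} + v_{7} = 0  ⇒ sig = ⟨3 | 0⟩
  • {0,4,9}:  v_{0} + v_{4} + v_{9} = v_{2}  ⇒ sig = ⟨3 | 1⟩
  • {1,3,4}:  v_{1} + v_{3} + v_{4} = v_{6}  ⇒ sig = ⟨3 | 1⟩
  • {3,4,9}:  v_{3} + v_{4} + v_{9} = 2·v_{6}  ⇒ sig = ⟨3 | 2⟩

so the primitive-relation signature multiset is
    |P|=2: 11 collections, coeffs (), (), (1), (1), (1), (1), (1,1), (1,1,1), (1,1,2), (1,2), (2)
    |P|=3: 4 collections, coeffs (), (1), (1), (2)


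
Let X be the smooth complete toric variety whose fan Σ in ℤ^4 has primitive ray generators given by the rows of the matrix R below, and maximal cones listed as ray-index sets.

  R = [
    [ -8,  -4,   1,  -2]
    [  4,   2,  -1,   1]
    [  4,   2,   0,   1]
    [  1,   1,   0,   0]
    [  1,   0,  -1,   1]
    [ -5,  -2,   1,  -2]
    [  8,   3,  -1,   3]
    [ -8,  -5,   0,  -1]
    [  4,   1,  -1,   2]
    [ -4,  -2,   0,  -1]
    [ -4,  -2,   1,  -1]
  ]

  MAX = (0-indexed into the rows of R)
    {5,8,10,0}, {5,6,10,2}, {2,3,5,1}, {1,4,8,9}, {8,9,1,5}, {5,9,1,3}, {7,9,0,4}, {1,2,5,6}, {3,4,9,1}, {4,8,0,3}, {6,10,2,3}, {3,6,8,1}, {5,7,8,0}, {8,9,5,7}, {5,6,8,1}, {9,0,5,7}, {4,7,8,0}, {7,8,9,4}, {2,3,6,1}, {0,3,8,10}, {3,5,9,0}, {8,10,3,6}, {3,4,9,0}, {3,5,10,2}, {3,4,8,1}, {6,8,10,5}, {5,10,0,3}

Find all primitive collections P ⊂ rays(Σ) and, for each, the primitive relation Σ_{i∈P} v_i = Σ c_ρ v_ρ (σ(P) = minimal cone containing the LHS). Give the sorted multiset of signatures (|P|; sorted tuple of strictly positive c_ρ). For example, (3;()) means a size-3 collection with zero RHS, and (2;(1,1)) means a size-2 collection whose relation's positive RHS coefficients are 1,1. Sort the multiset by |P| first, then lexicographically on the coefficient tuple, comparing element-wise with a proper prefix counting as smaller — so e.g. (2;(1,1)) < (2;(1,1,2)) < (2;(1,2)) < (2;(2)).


21 minimal non-faces of Δ(Σ) (on 11 rays):

  P = {1,10}:  v_{1} + v_{10} = 0  so sig = (2;())
  P = {2,9}:  v_{2} + v_{9} = 0  so sig = (2;())
  P = {0,1}:  v_{0} + v_{1} = v_{9}  so sig = (2;(1))
  P = {0,2}:  v_{0} + v_{2} = v_{10}  so sig = (2;(1))
  P = {2,8}:  v_{2} + v_{8} = v_{6}  so sig = (2;(1))
  P = {4,5}:  v_{4} + v_{5} = v_{9}  so sig = (2;(1))
  P = {6,9}:  v_{6} + v_{9} = v_{8}  so sig = (2;(1))
  P = {9,10}:  v_{9} + v_{10} = v_{0}  so sig = (2;(1))
  P = {0,6}:  v_{0} + v_{6} = v_{8} + v_{10}  so sig = (2;(1,1))
  P = {2,4}:  v_{2} + v_{4} = v_{3} + v_{8}  so sig = (2;(1,1))
  P = {2,7}:  v_{2} + v_{7} = v_{0} + v_{8}  so sig = (2;(1,1))
  P = {3,7}:  v_{3} + v_{7} = v_{0} + v_{4}  so sig = (2;(1,1))
  P = {4,10}:  v_{4} + v_{10} = v_{0} + v_{3} + v_{8}  so sig = (2;(1,1,1))
  P = {1,7}:  v_{1} + v_{7} = v_{8} + 2·v_{9}  so sig = (2;(1,2))
  P = {4,6}:  v_{4} + v_{6} = v_{3} + 2·v_{8}  so sig = (2;(1,2))
  P = {6,7}:  v_{6} + v_{7} = v_{0} + 2·v_{8}  so sig = (2;(1,2))
  P = {7,10}:  v_{7} + v_{10} = 2·v_{0} + v_{8}  so sig = (2;(1,2))
  P = {3,5,8}:  v_{3} + v_{5} + v_{8} = 0  so sig = (3;())
  P = {0,8,9}:  v_{0} + v_{8} + v_{9} = v_{7}  so sig = (3;(1))
  P = {3,5,6}:  v_{3} + v_{5} + v_{6} = v_{2}  so sig = (3;(1))
  P = {3,8,9}:  v_{3} + v_{8} + v_{9} = v_{4}  so sig = (3;(1))

Hence PRS(X_Σ) =
    |P|=2: 17 collections, coeffs (), (), (1), (1), (1), (1), (1), (1), (1,1), (1,1), (1,1), (1,1), (1,1,1), (1,2), (1,2), (1,2), (1,2)
    |P|=3: 4 collections, coeffs (), (1), (1), (1)


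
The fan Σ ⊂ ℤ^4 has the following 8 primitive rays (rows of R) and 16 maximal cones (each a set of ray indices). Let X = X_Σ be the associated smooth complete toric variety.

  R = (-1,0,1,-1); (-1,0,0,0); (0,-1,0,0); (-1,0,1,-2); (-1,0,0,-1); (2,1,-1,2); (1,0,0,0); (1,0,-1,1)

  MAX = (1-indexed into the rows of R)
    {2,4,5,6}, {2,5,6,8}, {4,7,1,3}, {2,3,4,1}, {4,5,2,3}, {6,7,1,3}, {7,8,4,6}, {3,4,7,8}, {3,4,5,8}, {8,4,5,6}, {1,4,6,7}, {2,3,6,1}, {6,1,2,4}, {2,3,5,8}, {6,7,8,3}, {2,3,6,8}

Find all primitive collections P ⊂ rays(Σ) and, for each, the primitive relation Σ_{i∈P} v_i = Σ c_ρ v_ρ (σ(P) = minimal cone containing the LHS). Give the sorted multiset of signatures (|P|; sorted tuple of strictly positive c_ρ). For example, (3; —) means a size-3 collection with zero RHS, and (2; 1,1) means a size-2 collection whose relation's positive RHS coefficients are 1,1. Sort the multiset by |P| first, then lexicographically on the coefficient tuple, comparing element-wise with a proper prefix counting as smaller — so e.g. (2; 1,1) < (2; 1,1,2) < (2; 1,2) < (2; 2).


Δ(Σ) — 8 vertices, 7 min non-faces:

  • {1,8}:  v_{1} + v_{8} = 0 ; sig = (2; —)
  • {2,7}:  v_{2} + v_{7} = 0 ; sig = (2; —)
  • {1,5}:  v_{1} + v_{5} = v_{2} + v_{4} ; sig = (2; 1,1)
  • {5,7}:  v_{5} + v_{7} = v_{4} + v_{8} ; sig = (2; 1,1)
  • {2,4,8}:  v_{2} + v_{4} + v_{8} = v_{5} ; sig = (3; 1)
  • {3,4,6}:  v_{3} + v_{4} + v_{6} = v_{7} ; sig = (3; 1)
  • {3,5,6}:  v_{3} + v_{5} + v_{6} = v_{8} ; sig = (3; 1)

Sorted signature multiset PRS(X):
    |P|=2: 4 collections, coeffs (), (), (1,1), (1,1)
    |P|=3: 3 collections, coeffs (1), (1), (1)
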